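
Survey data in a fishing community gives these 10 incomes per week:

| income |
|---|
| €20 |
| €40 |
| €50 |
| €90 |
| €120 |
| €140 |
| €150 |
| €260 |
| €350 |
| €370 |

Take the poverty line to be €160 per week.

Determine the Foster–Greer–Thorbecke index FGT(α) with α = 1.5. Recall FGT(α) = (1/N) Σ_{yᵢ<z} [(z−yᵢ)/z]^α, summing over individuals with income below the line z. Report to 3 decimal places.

Poor units: €20, €40, €50, €90, €120, €140, €150 (q = 7 of N = 10).
Normalized shortfalls: (160−20)/160 = 0.8750; (160−40)/160 = 0.7500; (160−50)/160 = 0.6875; (160−90)/160 = 0.4375; (160−120)/160 = 0.2500; (160−140)/160 = 0.1250; (160−150)/160 = 0.0625.
Raised to α = 1.5: 0.81849; 0.64952; 0.57004; 0.28938; 0.12500; 0.04419; 0.01562.
Sum = 2.512250; FGT(1.5) = 2.512250 / 10 = 0.251.

0.251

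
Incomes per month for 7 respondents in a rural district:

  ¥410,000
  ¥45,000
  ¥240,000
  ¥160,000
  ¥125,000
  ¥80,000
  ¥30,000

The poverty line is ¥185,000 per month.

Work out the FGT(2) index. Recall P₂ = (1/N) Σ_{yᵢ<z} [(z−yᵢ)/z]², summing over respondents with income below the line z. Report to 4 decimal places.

0.2457

Below z: ¥30,000, ¥45,000, ¥80,000, ¥125,000, ¥160,000 (q = 5 of N = 7).
Normalized shortfalls: (185000−30000)/185000 = 0.8378; (185000−45000)/185000 = 0.7568; (185000−80000)/185000 = 0.5676; (185000−125000)/185000 = 0.3243; (185000−160000)/185000 = 0.1351.
Squared: 0.7020; 0.5727; 0.3221; 0.1052; 0.0183.
Sum = 1.720234; P₂ = 1.720234 / 7 = 0.2457.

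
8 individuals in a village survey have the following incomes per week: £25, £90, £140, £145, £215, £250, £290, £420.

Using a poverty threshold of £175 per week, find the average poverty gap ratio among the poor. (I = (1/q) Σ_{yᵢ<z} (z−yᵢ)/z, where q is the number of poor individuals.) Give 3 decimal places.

0.429

Below the line: £25, £90, £140, £145 (q = 4 of N = 8).
Relative gaps: 0.8571, 0.4857, 0.2000, 0.1714; sum = 1.714286.
The income-gap ratio divides by q (the poor only): 1.714286 / 4 = 0.429.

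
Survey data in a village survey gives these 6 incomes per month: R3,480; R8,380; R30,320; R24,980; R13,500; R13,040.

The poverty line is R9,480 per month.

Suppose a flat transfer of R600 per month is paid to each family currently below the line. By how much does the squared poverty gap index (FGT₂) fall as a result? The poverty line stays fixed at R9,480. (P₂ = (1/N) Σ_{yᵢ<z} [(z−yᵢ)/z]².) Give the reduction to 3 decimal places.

0.014

Before: below the line — R3,480, R8,380; squared poverty gap index (FGT₂) = 0.06901.
After the R600 transfer: below the line — R4,080, R8,980; squared poverty gap index (FGT₂) = 0.05454.
Reduction = 0.06901 − 0.05454 = 0.014.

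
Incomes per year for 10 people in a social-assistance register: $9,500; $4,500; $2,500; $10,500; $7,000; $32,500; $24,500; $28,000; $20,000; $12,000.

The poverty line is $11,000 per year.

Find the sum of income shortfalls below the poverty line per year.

Below z: $2,500, $4,500, $7,000, $9,500, $10,500 (q = 5 of N = 10).
Individual gaps: 11000−2500 = 8500; 11000−4500 = 6500; 11000−7000 = 4000; 11000−9500 = 1500; 11000−10500 = 500.
Aggregate gap = $21,000.

$21,000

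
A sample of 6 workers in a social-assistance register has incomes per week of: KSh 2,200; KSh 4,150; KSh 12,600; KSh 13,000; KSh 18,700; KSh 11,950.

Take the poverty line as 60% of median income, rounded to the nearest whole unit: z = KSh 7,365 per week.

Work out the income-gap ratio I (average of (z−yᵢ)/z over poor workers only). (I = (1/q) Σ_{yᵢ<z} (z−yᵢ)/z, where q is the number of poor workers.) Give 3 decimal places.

0.569

Poor units: KSh 2,200, KSh 4,150 (q = 2 of N = 6).
Shortfall ratios (z−y)/z: 0.7013, 0.4365; sum = 1.137814.
The income-gap ratio divides by q (the poor only): 1.137814 / 2 = 0.569.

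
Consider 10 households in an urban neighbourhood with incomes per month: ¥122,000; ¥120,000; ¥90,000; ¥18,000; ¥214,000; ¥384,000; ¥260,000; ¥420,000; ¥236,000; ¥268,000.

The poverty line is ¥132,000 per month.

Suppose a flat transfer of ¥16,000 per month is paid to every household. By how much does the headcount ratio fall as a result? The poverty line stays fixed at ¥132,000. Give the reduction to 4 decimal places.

Before: below the line — ¥18,000, ¥90,000, ¥120,000, ¥122,000; headcount ratio = 0.400000.
After the ¥16,000 transfer: below the line — ¥34,000, ¥106,000; headcount ratio = 0.200000.
Reduction = 0.400000 − 0.200000 = 0.2000.

0.2000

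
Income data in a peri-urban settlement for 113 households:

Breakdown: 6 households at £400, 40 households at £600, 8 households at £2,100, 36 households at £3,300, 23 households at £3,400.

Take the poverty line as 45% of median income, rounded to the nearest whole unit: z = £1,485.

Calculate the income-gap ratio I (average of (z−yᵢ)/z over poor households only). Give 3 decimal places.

Below the line: 6×£400, 40×£600 (q = 46 of N = 113).
Relative gaps: 0.7306 (×6), 0.5960 (×40); sum = 28.222222.
I averages over the q = 46 poor units only: 28.222222 / 46 = 0.614.

0.614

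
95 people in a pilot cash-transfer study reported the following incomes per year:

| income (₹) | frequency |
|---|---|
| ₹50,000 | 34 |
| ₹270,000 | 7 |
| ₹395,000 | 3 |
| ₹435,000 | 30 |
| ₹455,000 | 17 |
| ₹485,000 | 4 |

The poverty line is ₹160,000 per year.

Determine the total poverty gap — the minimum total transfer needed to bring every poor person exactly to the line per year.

₹3,740,000

Incomes under z: 34×₹50,000 (q = 34 of N = 95).
Individual gaps: 34×(160000−50000) = 3740000.
Aggregate gap = ₹3,740,000.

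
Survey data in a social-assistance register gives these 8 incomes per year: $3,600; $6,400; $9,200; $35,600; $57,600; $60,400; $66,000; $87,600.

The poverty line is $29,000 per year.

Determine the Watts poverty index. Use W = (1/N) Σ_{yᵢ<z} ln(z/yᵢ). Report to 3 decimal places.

Below the line: $3,600, $6,400, $9,200 (q = 3 of N = 8).
Log shortfalls: ln(29000/3600) = 2.0864; ln(29000/6400) = 1.5110; ln(29000/9200) = 1.1481.
W = 4.745452 / 8 = 0.593.

0.593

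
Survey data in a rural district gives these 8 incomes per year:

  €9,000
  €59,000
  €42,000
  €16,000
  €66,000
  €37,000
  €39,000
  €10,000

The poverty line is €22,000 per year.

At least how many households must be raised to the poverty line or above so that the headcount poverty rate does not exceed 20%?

Currently q = 3 of N = 8 are below the line (H = 0.375).
A headcount ratio of at most 20% allows at most ⌊0.20 × 8⌋ = 1 poor households.
So at least 3 − 1 = 2 must be lifted.

2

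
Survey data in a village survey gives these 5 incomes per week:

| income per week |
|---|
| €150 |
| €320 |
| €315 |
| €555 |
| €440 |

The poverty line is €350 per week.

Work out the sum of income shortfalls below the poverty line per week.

Incomes under z: €150, €315, €320 (q = 3 of N = 5).
Individual gaps: 350−150 = 200; 350−315 = 35; 350−320 = 30.
Aggregate gap = €265.

€265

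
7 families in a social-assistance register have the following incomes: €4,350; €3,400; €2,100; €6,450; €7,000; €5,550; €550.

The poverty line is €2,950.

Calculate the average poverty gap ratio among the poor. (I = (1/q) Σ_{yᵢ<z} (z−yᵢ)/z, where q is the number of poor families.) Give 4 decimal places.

0.5508

Below z: €550, €2,100 (q = 2 of N = 7).
Relative gaps: 0.8136, 0.2881; sum = 1.101695.
The income-gap ratio divides by q (the poor only): 1.101695 / 2 = 0.5508.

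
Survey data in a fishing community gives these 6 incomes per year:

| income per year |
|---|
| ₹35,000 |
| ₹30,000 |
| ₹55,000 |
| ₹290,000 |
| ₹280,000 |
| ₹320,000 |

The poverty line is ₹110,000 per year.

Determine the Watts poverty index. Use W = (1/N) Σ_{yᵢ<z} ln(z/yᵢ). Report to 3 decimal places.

0.523

Below the line: ₹30,000, ₹35,000, ₹55,000 (q = 3 of N = 6).
Log shortfalls: ln(110000/30000) = 1.2993; ln(110000/35000) = 1.1451; ln(110000/55000) = 0.6931.
W = 3.137562 / 6 = 0.523.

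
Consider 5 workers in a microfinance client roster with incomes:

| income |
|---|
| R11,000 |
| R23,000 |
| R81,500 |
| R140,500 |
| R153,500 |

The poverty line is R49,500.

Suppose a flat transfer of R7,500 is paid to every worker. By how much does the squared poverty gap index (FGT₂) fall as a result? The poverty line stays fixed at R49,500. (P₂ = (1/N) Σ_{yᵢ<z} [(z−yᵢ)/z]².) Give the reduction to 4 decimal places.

Before: below the line — R11,000, R23,000; squared poverty gap index (FGT₂) = 0.178308.
After the R7,500 transfer: below the line — R18,500, R30,500; squared poverty gap index (FGT₂) = 0.107907.
Reduction = 0.178308 − 0.107907 = 0.0704.

0.0704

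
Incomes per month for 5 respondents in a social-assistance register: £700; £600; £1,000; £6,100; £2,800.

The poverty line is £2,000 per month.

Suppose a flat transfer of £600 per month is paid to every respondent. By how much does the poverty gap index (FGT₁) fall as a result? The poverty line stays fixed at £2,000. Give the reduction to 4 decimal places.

0.1800

Before: below the line — £600, £700, £1,000; poverty gap index (FGT₁) = 0.370000.
After the £600 transfer: below the line — £1,200, £1,300, £1,600; poverty gap index (FGT₁) = 0.190000.
Reduction = 0.370000 − 0.190000 = 0.1800.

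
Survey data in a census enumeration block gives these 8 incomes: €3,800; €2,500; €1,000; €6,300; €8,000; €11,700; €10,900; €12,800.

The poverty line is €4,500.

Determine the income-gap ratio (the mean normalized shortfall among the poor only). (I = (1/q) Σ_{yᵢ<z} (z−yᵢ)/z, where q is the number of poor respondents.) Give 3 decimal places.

0.459

Poor units: €1,000, €2,500, €3,800 (q = 3 of N = 8).
Relative gaps: 0.7778, 0.4444, 0.1556; sum = 1.377778.
The income-gap ratio divides by q (the poor only): 1.377778 / 3 = 0.459.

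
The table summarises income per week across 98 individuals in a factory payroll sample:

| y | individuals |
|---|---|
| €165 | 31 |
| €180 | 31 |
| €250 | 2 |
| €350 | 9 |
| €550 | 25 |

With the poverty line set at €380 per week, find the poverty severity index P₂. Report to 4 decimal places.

0.1918

Below the line: 31×€165, 31×€180, 2×€250, 9×€350 (q = 73 of N = 98).
Normalized shortfalls: (380−165)/380 = 0.5658 (×31); (380−180)/380 = 0.5263 (×31); (380−250)/380 = 0.3421 (×2); (380−350)/380 = 0.0789 (×9).
Squared: 0.3201 (×31); 0.2770 (×31); 0.1170 (×2); 0.0062 (×9).
Sum = 18.801073; P₂ = 18.801073 / 98 = 0.1918.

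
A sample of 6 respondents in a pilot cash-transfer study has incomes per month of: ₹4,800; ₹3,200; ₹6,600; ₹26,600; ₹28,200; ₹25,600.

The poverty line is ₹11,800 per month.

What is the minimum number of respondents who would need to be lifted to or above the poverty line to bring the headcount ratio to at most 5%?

Currently q = 3 of N = 6 are below the line (H = 0.500).
A headcount ratio of at most 5% allows at most ⌊0.05 × 6⌋ = 0 poor respondents.
So at least 3 − 0 = 3 must be lifted.

3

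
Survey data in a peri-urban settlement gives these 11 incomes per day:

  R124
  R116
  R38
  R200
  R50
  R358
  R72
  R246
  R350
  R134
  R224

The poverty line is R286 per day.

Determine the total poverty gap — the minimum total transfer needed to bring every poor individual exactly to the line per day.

Poor units: R38, R50, R72, R116, R124, R134, R200, R224, R246 (q = 9 of N = 11).
Individual gaps: 286−38 = 248; 286−50 = 236; 286−72 = 214; 286−116 = 170; 286−124 = 162; 286−134 = 152; 286−200 = 86; 286−224 = 62; 286−246 = 40.
Aggregate gap = R1,370.

R1,370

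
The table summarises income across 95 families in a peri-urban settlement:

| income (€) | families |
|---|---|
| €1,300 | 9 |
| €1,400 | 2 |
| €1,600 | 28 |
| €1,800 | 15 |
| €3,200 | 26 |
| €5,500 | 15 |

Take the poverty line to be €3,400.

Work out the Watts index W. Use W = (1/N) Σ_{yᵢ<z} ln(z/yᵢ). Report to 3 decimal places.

0.449

Below z: 9×€1,300, 2×€1,400, 28×€1,600, 15×€1,800, 26×€3,200 (q = 80 of N = 95).
ln(z/y) terms: ln(3400/1300) = 0.9614 (×9); ln(3400/1400) = 0.8873 (×2); ln(3400/1600) = 0.7538 (×28); ln(3400/1800) = 0.6360 (×15); ln(3400/3200) = 0.0606 (×26).
W = 42.648989 / 95 = 0.449.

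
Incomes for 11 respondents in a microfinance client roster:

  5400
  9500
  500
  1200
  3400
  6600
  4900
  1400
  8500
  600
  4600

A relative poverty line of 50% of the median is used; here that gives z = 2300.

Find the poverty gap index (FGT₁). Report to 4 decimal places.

Below the line: 500, 600, 1200, 1400 (q = 4 of N = 11).
Gap ratios (z−y)/z: (2300−500)/2300 = 0.7826; (2300−600)/2300 = 0.7391; (2300−1200)/2300 = 0.4783; (2300−1400)/2300 = 0.3913.
Σ = 2.391304. Dividing by the full population N = 11 gives P₁ = 0.2174.

0.2174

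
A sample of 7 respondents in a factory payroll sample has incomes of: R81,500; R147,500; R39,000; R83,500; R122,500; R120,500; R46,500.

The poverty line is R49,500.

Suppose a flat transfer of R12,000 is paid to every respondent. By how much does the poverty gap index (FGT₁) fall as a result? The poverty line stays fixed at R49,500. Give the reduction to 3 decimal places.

Before: below the line — R39,000, R46,500; poverty gap index (FGT₁) = 0.03896.
After the R12,000 transfer: below the line — none; poverty gap index (FGT₁) = 0.00000.
Reduction = 0.03896 − 0.00000 = 0.039.

0.039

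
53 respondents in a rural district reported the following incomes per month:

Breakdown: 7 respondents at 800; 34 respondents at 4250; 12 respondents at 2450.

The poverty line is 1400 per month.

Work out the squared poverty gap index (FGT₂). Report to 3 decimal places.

Below z: 7×800 (q = 7 of N = 53).
Normalized shortfalls: (1400−800)/1400 = 0.4286 (×7).
Squared: 0.1837 (×7).
Sum = 1.285714; P₂ = 1.285714 / 53 = 0.024.

0.024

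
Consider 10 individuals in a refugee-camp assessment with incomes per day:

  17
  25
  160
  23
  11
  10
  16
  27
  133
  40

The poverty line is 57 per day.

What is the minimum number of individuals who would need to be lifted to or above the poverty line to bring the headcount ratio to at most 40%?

8 of the 10 individuals are poor, so H = 8/10 = 0.800.
A headcount ratio of at most 40% allows at most ⌊0.40 × 10⌋ = 4 poor individuals.
So at least 8 − 4 = 4 must be lifted.

4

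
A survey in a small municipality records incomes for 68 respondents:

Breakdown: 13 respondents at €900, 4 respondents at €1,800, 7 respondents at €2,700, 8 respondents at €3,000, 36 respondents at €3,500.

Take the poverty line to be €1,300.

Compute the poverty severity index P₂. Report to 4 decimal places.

Poor units: 13×€900 (q = 13 of N = 68).
Relative gaps: (1300−900)/1300 = 0.3077 (×13).
Squared: 0.0947 (×13).
Sum = 1.230769; P₂ = 1.230769 / 68 = 0.0181.

0.0181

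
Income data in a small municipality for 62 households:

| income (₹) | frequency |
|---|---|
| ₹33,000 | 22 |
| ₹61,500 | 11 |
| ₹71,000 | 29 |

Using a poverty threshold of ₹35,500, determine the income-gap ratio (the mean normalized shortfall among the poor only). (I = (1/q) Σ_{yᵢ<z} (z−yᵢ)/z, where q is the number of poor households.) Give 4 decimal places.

Poor units: 22×₹33,000 (q = 22 of N = 62).
Shortfall ratios (z−y)/z: 0.0704 (×22); sum = 1.549296.
The income-gap ratio divides by q (the poor only): 1.549296 / 22 = 0.0704.

0.0704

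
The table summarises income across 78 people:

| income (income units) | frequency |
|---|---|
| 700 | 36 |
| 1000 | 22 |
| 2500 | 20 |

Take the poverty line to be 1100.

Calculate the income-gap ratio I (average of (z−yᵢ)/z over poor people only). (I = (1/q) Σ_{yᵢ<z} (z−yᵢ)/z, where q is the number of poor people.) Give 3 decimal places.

Poor units: 36×700, 22×1000 (q = 58 of N = 78).
Shortfall ratios (z−y)/z: 0.3636 (×36), 0.0909 (×22); sum = 15.090909.
The income-gap ratio divides by q (the poor only): 15.090909 / 58 = 0.260.

0.260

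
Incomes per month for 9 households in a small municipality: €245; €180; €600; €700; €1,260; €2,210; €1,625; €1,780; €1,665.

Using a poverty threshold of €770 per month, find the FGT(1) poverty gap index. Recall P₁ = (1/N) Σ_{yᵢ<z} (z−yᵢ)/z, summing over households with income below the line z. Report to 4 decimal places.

Below the line: €180, €245, €600, €700 (q = 4 of N = 9).
Relative gaps: (770−180)/770 = 0.7662; (770−245)/770 = 0.6818; (770−600)/770 = 0.2208; (770−700)/770 = 0.0909.
Sum of shortfalls = 1.759740; P₁ averages over all N: 1.759740 / 9 = 0.1955.

0.1955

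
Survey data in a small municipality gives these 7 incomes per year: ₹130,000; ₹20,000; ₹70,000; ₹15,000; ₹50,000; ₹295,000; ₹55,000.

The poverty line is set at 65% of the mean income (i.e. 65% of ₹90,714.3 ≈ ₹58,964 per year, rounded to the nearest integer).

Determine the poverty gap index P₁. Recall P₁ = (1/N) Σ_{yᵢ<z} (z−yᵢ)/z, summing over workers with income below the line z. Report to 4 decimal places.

Below the line: ₹15,000, ₹20,000, ₹50,000, ₹55,000 (q = 4 of N = 7).
Gap ratios (z−y)/z: (58964−15000)/58964 = 0.7456; (58964−20000)/58964 = 0.6608; (58964−50000)/58964 = 0.1520; (58964−55000)/58964 = 0.0672.
Sum of shortfalls = 1.625670; P₁ averages over all N: 1.625670 / 7 = 0.2322.

0.2322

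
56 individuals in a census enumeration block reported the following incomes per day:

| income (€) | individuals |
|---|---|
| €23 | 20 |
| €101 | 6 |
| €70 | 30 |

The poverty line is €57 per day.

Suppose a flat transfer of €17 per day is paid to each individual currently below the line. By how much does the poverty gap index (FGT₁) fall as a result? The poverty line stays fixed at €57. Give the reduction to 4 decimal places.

0.1065

Before: below the line — 20×€23; poverty gap index (FGT₁) = 0.213033.
After the €17 transfer: below the line — 20×€40; poverty gap index (FGT₁) = 0.106516.
Reduction = 0.213033 − 0.106516 = 0.1065.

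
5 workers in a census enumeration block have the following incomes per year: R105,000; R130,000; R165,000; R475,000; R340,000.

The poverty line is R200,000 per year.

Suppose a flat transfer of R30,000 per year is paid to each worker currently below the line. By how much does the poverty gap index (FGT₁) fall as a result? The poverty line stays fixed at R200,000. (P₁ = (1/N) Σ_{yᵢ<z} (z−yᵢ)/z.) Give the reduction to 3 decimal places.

0.090

Before: below the line — R105,000, R130,000, R165,000; poverty gap index (FGT₁) = 0.20000.
After the R30,000 transfer: below the line — R135,000, R160,000, R195,000; poverty gap index (FGT₁) = 0.11000.
Reduction = 0.20000 − 0.11000 = 0.090.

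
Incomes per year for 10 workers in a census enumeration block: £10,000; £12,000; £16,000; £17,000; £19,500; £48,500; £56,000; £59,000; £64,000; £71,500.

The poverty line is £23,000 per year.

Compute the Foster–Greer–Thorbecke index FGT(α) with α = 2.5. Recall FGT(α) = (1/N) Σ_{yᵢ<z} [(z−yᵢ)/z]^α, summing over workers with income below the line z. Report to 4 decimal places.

Incomes under z: £10,000, £12,000, £16,000, £17,000, £19,500 (q = 5 of N = 10).
Relative gaps: (23000−10000)/23000 = 0.5652; (23000−12000)/23000 = 0.4783; (23000−16000)/23000 = 0.3043; (23000−17000)/23000 = 0.2609; (23000−19500)/23000 = 0.1522.
Raised to α = 2.5: 0.24018; 0.15818; 0.05110; 0.03476; 0.00903.
Sum = 0.493257; FGT(2.5) = 0.493257 / 10 = 0.0493.

0.0493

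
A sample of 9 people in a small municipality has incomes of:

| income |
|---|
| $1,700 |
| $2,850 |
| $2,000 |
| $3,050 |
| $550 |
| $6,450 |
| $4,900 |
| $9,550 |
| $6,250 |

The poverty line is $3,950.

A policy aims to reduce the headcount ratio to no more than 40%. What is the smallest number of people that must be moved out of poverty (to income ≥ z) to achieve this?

2

5 of the 9 people are poor, so H = 5/9 = 0.556.
A headcount ratio of at most 40% allows at most ⌊0.40 × 9⌋ = 3 poor people.
So at least 5 − 3 = 2 must be lifted.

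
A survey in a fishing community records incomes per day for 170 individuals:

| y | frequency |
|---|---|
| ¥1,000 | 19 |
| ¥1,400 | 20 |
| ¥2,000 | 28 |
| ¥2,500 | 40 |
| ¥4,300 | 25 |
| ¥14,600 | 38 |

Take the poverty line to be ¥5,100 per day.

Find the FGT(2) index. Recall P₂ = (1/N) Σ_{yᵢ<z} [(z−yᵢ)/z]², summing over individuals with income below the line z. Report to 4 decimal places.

Poor units: 19×¥1,000, 20×¥1,400, 28×¥2,000, 40×¥2,500, 25×¥4,300 (q = 132 of N = 170).
Normalized shortfalls: (5100−1000)/5100 = 0.8039 (×19); (5100−1400)/5100 = 0.7255 (×20); (5100−2000)/5100 = 0.6078 (×28); (5100−2500)/5100 = 0.5098 (×40); (5100−4300)/5100 = 0.1569 (×25).
Squared: 0.6463 (×19); 0.5263 (×20); 0.3695 (×28); 0.2599 (×40); 0.0246 (×25).
Sum = 44.162630; P₂ = 44.162630 / 170 = 0.2598.

0.2598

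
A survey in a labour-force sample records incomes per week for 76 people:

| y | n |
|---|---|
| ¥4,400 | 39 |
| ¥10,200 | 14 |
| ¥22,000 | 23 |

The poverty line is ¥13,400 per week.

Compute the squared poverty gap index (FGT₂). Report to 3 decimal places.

0.242

Below z: 39×¥4,400, 14×¥10,200 (q = 53 of N = 76).
Shortfall ratios: (13400−4400)/13400 = 0.6716 (×39); (13400−10200)/13400 = 0.2388 (×14).
Squared: 0.4511 (×39); 0.0570 (×14).
Sum = 18.391401; P₂ = 18.391401 / 76 = 0.242.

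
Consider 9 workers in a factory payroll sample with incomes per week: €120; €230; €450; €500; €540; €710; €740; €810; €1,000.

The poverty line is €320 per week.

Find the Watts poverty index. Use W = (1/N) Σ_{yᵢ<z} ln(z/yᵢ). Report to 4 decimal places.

Below z: €120, €230 (q = 2 of N = 9).
Log gaps: ln(320/120) = 0.9808; ln(320/230) = 0.3302.
W = 1.311071 / 9 = 0.1457.

0.1457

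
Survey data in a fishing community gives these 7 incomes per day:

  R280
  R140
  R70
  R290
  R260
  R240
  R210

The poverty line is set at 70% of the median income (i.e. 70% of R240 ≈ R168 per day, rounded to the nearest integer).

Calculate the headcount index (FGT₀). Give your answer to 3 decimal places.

2 of the 7 respondents have income below R168.
H = 2/7 = 0.286.

0.286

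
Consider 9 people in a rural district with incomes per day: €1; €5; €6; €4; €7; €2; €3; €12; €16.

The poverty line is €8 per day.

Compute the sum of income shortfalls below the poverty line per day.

€28

Below the line: €1, €2, €3, €4, €5, €6, €7 (q = 7 of N = 9).
Individual gaps: 8−1 = 7; 8−2 = 6; 8−3 = 5; 8−4 = 4; 8−5 = 3; 8−6 = 2; 8−7 = 1.
Aggregate gap = €28.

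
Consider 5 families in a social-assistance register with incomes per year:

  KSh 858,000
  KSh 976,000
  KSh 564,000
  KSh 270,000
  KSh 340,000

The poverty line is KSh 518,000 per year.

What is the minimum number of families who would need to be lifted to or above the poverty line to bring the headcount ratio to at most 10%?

2 of the 5 families are poor, so H = 2/5 = 0.400.
A headcount ratio of at most 10% allows at most ⌊0.10 × 5⌋ = 0 poor families.
So at least 2 − 0 = 2 must be lifted.

2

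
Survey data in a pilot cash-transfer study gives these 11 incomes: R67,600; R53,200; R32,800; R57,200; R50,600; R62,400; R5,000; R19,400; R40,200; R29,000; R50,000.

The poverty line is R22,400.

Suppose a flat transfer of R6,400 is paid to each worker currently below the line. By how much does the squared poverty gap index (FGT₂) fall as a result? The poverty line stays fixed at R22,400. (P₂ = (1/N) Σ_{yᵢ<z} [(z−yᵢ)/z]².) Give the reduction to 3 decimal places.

Before: below the line — R5,000, R19,400; squared poverty gap index (FGT₂) = 0.05648.
After the R6,400 transfer: below the line — R11,400; squared poverty gap index (FGT₂) = 0.02192.
Reduction = 0.05648 − 0.02192 = 0.035.

0.035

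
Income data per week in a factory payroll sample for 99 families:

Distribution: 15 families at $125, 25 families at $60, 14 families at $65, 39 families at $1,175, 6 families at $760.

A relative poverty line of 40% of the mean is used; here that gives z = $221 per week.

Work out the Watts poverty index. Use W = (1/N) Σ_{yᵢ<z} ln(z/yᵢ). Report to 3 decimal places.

Below the line: 25×$60, 14×$65, 15×$125 (q = 54 of N = 99).
ln(z/y) terms: ln(221/60) = 1.3038 (×25); ln(221/65) = 1.2238 (×14); ln(221/125) = 0.5698 (×15).
W = 58.276044 / 99 = 0.589.

0.589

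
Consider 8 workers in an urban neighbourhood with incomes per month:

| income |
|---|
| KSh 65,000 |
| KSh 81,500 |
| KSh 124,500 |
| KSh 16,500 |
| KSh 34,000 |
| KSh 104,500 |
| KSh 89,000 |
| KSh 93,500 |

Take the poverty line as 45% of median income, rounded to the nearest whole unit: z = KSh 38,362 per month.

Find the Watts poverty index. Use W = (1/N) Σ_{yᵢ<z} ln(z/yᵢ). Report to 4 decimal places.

Incomes under z: KSh 16,500, KSh 34,000 (q = 2 of N = 8).
Log gaps: ln(38362/16500) = 0.8437; ln(38362/34000) = 0.1207.
W = 0.964414 / 8 = 0.1206.

0.1206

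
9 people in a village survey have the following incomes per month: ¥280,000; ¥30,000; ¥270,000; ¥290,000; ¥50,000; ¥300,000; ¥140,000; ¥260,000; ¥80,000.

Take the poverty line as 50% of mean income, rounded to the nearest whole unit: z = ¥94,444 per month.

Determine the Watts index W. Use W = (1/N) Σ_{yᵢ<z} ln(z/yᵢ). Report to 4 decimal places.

0.2165

Incomes under z: ¥30,000, ¥50,000, ¥80,000 (q = 3 of N = 9).
Log gaps: ln(94444/30000) = 1.1468; ln(94444/50000) = 0.6360; ln(94444/80000) = 0.1660.
W = 1.948774 / 9 = 0.2165.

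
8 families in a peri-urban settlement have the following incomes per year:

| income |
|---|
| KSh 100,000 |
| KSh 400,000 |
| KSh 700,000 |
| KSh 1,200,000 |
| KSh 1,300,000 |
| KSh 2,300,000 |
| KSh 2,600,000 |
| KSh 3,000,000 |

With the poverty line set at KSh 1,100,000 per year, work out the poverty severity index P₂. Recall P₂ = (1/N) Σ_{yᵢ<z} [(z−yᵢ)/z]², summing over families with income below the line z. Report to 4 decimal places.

0.1705

Below the line: KSh 100,000, KSh 400,000, KSh 700,000 (q = 3 of N = 8).
Gap ratios (z−y)/z: (1100000−100000)/1100000 = 0.9091; (1100000−400000)/1100000 = 0.6364; (1100000−700000)/1100000 = 0.3636.
Squared: 0.8264; 0.4050; 0.1322.
Sum = 1.363636; P₂ = 1.363636 / 8 = 0.1705.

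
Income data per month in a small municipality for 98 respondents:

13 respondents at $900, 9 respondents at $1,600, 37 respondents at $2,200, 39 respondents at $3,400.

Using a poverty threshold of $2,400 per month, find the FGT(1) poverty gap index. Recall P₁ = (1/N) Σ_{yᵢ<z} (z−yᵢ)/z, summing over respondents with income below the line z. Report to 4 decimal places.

0.1450

Incomes under z: 13×$900, 9×$1,600, 37×$2,200 (q = 59 of N = 98).
Gap ratios (z−y)/z: (2400−900)/2400 = 0.6250 (×13); (2400−1600)/2400 = 0.3333 (×9); (2400−2200)/2400 = 0.0833 (×37).
Σ = 14.208333. Dividing by the full population N = 98 gives P₁ = 0.1450.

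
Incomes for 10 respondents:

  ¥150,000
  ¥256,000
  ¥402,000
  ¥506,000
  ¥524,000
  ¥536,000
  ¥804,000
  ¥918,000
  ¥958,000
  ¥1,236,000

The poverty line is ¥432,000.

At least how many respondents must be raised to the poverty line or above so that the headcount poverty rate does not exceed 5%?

3

3 of the 10 respondents are poor, so H = 3/10 = 0.300.
A headcount ratio of at most 5% allows at most ⌊0.05 × 10⌋ = 0 poor respondents.
So at least 3 − 0 = 3 must be lifted.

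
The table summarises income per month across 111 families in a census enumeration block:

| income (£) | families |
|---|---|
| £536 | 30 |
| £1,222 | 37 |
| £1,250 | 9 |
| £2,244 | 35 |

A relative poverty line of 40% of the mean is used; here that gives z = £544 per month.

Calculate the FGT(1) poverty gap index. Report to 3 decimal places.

Below z: 30×£536 (q = 30 of N = 111).
Gap ratios (z−y)/z: (544−536)/544 = 0.0147 (×30).
Sum of shortfalls = 0.441176; P₁ averages over all N: 0.441176 / 111 = 0.004.

0.004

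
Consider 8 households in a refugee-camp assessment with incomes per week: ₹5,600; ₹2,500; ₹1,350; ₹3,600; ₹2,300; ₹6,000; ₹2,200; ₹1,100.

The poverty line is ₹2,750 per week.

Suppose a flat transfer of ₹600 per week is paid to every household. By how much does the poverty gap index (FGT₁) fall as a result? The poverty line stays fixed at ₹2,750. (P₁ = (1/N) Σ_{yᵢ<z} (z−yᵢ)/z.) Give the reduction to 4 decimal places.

Before: below the line — ₹1,100, ₹1,350, ₹2,200, ₹2,300, ₹2,500; poverty gap index (FGT₁) = 0.195455.
After the ₹600 transfer: below the line — ₹1,700, ₹1,950; poverty gap index (FGT₁) = 0.084091.
Reduction = 0.195455 − 0.084091 = 0.1114.

0.1114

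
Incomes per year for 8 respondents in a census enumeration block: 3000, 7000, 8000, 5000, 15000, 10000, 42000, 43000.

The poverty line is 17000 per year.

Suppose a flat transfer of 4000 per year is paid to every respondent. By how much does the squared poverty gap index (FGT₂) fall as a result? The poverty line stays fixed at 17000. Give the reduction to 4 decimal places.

Before: below the line — 3000, 5000, 7000, 8000, 10000, 15000; squared poverty gap index (FGT₂) = 0.248270.
After the 4000 transfer: below the line — 7000, 9000, 11000, 12000, 14000; squared poverty gap index (FGT₂) = 0.101211.
Reduction = 0.248270 − 0.101211 = 0.1471.

0.1471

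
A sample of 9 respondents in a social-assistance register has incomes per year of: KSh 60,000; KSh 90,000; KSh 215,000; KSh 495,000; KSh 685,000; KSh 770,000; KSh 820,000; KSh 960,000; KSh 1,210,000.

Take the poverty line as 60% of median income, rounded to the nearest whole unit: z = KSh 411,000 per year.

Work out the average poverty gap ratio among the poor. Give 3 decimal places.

Incomes under z: KSh 60,000, KSh 90,000, KSh 215,000 (q = 3 of N = 9).
Relative gaps: 0.8540, 0.7810, 0.4769; sum = 2.111922.
I averages over the q = 3 poor units only: 2.111922 / 3 = 0.704.

0.704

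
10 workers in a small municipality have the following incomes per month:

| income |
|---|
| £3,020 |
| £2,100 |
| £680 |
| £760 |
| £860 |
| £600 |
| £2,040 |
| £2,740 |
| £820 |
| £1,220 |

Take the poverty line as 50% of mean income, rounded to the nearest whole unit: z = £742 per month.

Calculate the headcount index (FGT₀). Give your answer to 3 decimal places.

0.200

2 of the 10 workers have income below £742.
H = 2/10 = 0.200.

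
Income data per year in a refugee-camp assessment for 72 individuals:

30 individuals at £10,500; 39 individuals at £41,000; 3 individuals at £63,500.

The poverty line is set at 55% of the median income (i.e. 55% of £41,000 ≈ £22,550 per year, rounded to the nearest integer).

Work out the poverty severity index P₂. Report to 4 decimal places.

Below the line: 30×£10,500 (q = 30 of N = 72).
Gap ratios (z−y)/z: (22550−10500)/22550 = 0.5344 (×30).
Squared: 0.2855 (×30).
Sum = 8.566477; P₂ = 8.566477 / 72 = 0.1190.

0.1190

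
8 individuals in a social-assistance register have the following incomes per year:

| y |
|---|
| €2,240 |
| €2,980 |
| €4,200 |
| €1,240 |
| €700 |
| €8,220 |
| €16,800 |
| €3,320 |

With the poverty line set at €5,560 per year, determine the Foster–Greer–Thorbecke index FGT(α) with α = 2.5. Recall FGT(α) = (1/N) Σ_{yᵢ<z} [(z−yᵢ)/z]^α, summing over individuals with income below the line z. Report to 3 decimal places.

Poor units: €700, €1,240, €2,240, €2,980, €3,320, €4,200 (q = 6 of N = 8).
Normalized shortfalls: (5560−700)/5560 = 0.8741; (5560−1240)/5560 = 0.7770; (5560−2240)/5560 = 0.5971; (5560−2980)/5560 = 0.4640; (5560−3320)/5560 = 0.4029; (5560−4200)/5560 = 0.2446.
Raised to α = 2.5: 0.71434; 0.53214; 0.27552; 0.14668; 0.10302; 0.02959.
Sum = 1.801288; FGT(2.5) = 1.801288 / 8 = 0.225.

0.225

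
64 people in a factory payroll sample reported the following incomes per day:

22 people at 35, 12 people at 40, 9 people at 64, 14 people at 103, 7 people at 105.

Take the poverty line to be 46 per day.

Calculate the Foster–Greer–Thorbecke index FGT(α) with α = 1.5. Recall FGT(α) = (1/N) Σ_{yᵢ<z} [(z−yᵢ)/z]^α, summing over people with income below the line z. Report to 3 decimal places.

Poor units: 22×35, 12×40 (q = 34 of N = 64).
Gap ratios (z−y)/z: (46−35)/46 = 0.2391 (×22); (46−40)/46 = 0.1304 (×12).
Raised to α = 1.5: 0.11694 (×22); 0.04711 (×12).
Sum = 3.137906; FGT(1.5) = 3.137906 / 64 = 0.049.

0.049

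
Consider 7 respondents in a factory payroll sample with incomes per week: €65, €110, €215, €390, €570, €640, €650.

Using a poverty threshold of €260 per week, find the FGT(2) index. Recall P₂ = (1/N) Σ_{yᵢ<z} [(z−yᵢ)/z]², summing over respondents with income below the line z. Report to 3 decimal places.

0.132

Below the line: €65, €110, €215 (q = 3 of N = 7).
Normalized shortfalls: (260−65)/260 = 0.7500; (260−110)/260 = 0.5769; (260−215)/260 = 0.1731.
Squared: 0.5625; 0.3328; 0.0300.
Sum = 0.925296; P₂ = 0.925296 / 7 = 0.132.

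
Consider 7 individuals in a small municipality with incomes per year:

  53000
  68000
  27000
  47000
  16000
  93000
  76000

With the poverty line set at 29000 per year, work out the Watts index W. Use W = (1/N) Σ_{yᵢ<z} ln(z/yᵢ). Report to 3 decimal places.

Poor units: 16000, 27000 (q = 2 of N = 7).
Log gaps: ln(29000/16000) = 0.5947; ln(29000/27000) = 0.0715.
W = 0.666166 / 7 = 0.095.

0.095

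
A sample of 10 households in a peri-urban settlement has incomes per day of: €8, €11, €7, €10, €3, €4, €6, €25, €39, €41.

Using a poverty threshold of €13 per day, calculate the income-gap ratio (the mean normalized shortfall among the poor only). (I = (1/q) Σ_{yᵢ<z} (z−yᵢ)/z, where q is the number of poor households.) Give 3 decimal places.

Below the line: €3, €4, €6, €7, €8, €10, €11 (q = 7 of N = 10).
Shortfall ratios (z−y)/z: 0.7692, 0.6923, 0.5385, 0.4615, 0.3846, 0.2308, 0.1538; sum = 3.230769.
The income-gap ratio divides by q (the poor only): 3.230769 / 7 = 0.462.

0.462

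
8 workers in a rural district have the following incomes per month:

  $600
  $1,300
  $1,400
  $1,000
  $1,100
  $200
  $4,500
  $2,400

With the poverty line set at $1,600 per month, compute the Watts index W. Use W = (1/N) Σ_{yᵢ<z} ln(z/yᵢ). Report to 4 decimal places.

0.5308

Poor units: $200, $600, $1,000, $1,100, $1,300, $1,400 (q = 6 of N = 8).
Log shortfalls: ln(1600/200) = 2.0794; ln(1600/600) = 0.9808; ln(1600/1000) = 0.4700; ln(1600/1100) = 0.3747; ln(1600/1300) = 0.2076; ln(1600/1400) = 0.1335.
W = 4.246139 / 8 = 0.5308.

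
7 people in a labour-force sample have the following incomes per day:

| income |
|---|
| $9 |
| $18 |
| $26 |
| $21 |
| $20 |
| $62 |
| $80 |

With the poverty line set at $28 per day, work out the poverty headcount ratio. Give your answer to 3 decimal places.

5 of the 7 people have income below $28.
H = 5/7 = 0.714.

0.714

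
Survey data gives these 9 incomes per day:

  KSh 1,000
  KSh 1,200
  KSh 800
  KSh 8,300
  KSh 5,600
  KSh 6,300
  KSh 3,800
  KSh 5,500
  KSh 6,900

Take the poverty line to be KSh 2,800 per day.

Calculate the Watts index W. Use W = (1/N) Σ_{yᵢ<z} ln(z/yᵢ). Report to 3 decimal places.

Below z: KSh 800, KSh 1,000, KSh 1,200 (q = 3 of N = 9).
ln(z/y) terms: ln(2800/800) = 1.2528; ln(2800/1000) = 1.0296; ln(2800/1200) = 0.8473.
W = 3.129680 / 9 = 0.348.

0.348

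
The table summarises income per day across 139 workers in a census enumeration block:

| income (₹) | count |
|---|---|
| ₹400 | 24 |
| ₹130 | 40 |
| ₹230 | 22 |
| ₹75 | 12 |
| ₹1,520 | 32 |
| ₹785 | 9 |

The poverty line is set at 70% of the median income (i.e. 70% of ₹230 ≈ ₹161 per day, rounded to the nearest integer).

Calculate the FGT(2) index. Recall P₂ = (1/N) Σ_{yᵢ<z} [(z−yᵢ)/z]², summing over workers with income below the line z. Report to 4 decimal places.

0.0353

Below z: 12×₹75, 40×₹130 (q = 52 of N = 139).
Shortfall ratios: (161−75)/161 = 0.5342 (×12); (161−130)/161 = 0.1925 (×40).
Squared: 0.2853 (×12); 0.0371 (×40).
Sum = 4.906909; P₂ = 4.906909 / 139 = 0.0353.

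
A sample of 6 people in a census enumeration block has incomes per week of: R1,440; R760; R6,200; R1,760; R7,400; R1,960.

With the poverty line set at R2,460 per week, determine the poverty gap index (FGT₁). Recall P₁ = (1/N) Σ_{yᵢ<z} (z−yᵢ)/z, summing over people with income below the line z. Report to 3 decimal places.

Poor units: R760, R1,440, R1,760, R1,960 (q = 4 of N = 6).
Shortfall ratios: (2460−760)/2460 = 0.6911; (2460−1440)/2460 = 0.4146; (2460−1760)/2460 = 0.2846; (2460−1960)/2460 = 0.2033.
Sum of shortfalls = 1.593496; P₁ averages over all N: 1.593496 / 6 = 0.266.

0.266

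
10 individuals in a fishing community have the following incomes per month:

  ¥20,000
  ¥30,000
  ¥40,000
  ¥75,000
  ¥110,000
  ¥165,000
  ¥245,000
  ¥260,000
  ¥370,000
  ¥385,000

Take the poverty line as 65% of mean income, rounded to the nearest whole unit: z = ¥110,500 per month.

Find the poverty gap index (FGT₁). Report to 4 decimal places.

0.2511

Incomes under z: ¥20,000, ¥30,000, ¥40,000, ¥75,000, ¥110,000 (q = 5 of N = 10).
Shortfall ratios: (110500−20000)/110500 = 0.8190; (110500−30000)/110500 = 0.7285; (110500−40000)/110500 = 0.6380; (110500−75000)/110500 = 0.3213; (110500−110000)/110500 = 0.0045.
Sum of shortfalls = 2.511312; P₁ averages over all N: 2.511312 / 10 = 0.2511.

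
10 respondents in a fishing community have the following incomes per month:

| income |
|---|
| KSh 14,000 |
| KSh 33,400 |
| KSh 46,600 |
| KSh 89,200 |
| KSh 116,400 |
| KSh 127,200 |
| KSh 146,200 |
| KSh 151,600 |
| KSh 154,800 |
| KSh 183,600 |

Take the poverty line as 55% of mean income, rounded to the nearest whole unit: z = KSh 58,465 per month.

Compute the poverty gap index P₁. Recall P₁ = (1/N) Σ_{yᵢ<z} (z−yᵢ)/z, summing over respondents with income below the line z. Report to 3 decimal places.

Incomes under z: KSh 14,000, KSh 33,400, KSh 46,600 (q = 3 of N = 10).
Relative gaps: (58465−14000)/58465 = 0.7605; (58465−33400)/58465 = 0.4287; (58465−46600)/58465 = 0.2029.
Σ = 1.392200. Dividing by the full population N = 10 gives P₁ = 0.139.

0.139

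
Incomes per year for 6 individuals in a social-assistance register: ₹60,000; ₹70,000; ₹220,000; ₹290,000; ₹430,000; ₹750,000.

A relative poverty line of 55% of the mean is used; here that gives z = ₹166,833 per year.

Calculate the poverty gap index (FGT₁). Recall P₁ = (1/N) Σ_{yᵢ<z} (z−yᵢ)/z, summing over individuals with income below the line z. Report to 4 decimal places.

Incomes under z: ₹60,000, ₹70,000 (q = 2 of N = 6).
Shortfall ratios: (166833−60000)/166833 = 0.6404; (166833−70000)/166833 = 0.5804.
Sum of shortfalls = 1.220778; P₁ averages over all N: 1.220778 / 6 = 0.2035.

0.2035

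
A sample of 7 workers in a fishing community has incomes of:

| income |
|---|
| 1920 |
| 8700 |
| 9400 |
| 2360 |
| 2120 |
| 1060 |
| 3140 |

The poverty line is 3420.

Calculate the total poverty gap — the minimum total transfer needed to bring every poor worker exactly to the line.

Below z: 1060, 1920, 2120, 2360, 3140 (q = 5 of N = 7).
Individual gaps: 3420−1060 = 2360; 3420−1920 = 1500; 3420−2120 = 1300; 3420−2360 = 1060; 3420−3140 = 280.
Aggregate gap = 6500.

6500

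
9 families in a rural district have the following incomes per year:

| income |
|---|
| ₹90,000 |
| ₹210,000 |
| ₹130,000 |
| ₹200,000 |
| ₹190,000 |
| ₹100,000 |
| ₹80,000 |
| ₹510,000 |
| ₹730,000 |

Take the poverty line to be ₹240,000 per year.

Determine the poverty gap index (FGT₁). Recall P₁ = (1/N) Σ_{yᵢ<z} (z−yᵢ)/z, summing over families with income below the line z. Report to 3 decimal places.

Below the line: ₹80,000, ₹90,000, ₹100,000, ₹130,000, ₹190,000, ₹200,000, ₹210,000 (q = 7 of N = 9).
Shortfall ratios: (240000−80000)/240000 = 0.6667; (240000−90000)/240000 = 0.6250; (240000−100000)/240000 = 0.5833; (240000−130000)/240000 = 0.4583; (240000−190000)/240000 = 0.2083; (240000−200000)/240000 = 0.1667; (240000−210000)/240000 = 0.1250.
Σ = 2.833333. Dividing by the full population N = 9 gives P₁ = 0.315.

0.315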